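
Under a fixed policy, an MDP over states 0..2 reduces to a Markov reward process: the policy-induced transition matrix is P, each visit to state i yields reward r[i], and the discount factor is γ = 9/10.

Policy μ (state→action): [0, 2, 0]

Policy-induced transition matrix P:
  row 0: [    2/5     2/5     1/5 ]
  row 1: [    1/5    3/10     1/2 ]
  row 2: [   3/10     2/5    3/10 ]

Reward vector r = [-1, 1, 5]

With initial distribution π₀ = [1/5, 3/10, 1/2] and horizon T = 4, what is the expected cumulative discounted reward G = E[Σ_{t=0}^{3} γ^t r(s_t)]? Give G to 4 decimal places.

t=0: π = [0.2000, 0.3000, 0.5000], E[r] = 2.6000, γ^t·E[r] = 2.600000, running G = 2.600000
t=1: π = [0.2900, 0.3700, 0.3400], E[r] = 1.7800, γ^t·E[r] = 1.602000, running G = 4.202000
t=2: π = [0.2920, 0.3630, 0.3450], E[r] = 1.7960, γ^t·E[r] = 1.454760, running G = 5.656760
t=3: π = [0.2929, 0.3637, 0.3434], E[r] = 1.7878, γ^t·E[r] = 1.303306, running G = 6.960066

G = 6.9601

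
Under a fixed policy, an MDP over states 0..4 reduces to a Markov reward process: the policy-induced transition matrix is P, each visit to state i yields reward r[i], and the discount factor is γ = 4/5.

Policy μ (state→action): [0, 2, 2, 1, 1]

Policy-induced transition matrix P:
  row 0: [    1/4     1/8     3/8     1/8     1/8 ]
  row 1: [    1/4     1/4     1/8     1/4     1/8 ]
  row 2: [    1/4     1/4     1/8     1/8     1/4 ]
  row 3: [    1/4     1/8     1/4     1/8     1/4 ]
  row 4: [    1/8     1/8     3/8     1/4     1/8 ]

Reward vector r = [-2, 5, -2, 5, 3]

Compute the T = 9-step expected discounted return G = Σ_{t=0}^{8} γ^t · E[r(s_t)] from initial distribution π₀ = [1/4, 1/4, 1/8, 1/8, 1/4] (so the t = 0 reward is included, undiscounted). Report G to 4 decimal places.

t=0: π = [0.2500, 0.2500, 0.1250, 0.1250, 0.2500], E[r] = 1.8750, γ^t·E[r] = 1.875000, running G = 1.875000
t=1: π = [0.2188, 0.1719, 0.2656, 0.1875, 0.1563], E[r] = 1.2969, γ^t·E[r] = 1.037500, running G = 2.912500
t=2: π = [0.2305, 0.1797, 0.2422, 0.1660, 0.1816], E[r] = 1.3281, γ^t·E[r] = 0.850000, running G = 3.762500
t=3: π = [0.2273, 0.1777, 0.2488, 0.1702, 0.1760], E[r] = 1.3154, γ^t·E[r] = 0.673500, running G = 4.436000
t=4: π = [0.2280, 0.1783, 0.2471, 0.1692, 0.1774], E[r] = 1.3196, γ^t·E[r] = 0.540500, running G = 4.976500
t=5: π = [0.2278, 0.1782, 0.2475, 0.1695, 0.1770], E[r] = 1.3187, γ^t·E[r] = 0.432099, running G = 5.408599
t=6: π = [0.2279, 0.1782, 0.2474, 0.1694, 0.1771], E[r] = 1.3189, γ^t·E[r] = 0.345735, running G = 5.754333
t=7: π = [0.2279, 0.1782, 0.2474, 0.1694, 0.1771], E[r] = 1.3188, γ^t·E[r] = 0.276577, running G = 6.030910
t=8: π = [0.2279, 0.1782, 0.2474, 0.1694, 0.1771], E[r] = 1.3188, γ^t·E[r] = 0.221264, running G = 6.252174

G = 6.2522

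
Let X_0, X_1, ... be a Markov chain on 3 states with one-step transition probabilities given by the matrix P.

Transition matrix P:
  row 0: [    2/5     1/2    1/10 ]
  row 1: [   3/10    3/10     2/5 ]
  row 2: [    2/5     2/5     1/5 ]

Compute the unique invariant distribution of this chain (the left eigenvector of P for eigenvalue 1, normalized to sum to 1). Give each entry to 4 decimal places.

Balance equations π_j = Σ_i π_i·P[i][j]:
  π_0 = 2/5·π_0 + 3/10·π_1 + 2/5·π_2
  π_1 = 1/2·π_0 + 3/10·π_1 + 2/5·π_2
  normalize: π_0 + π_1 + π_2 = 1
Solving the linear system gives exactly π = [40/111, 44/111, 9/37].

π = [0.3604, 0.3964, 0.2432]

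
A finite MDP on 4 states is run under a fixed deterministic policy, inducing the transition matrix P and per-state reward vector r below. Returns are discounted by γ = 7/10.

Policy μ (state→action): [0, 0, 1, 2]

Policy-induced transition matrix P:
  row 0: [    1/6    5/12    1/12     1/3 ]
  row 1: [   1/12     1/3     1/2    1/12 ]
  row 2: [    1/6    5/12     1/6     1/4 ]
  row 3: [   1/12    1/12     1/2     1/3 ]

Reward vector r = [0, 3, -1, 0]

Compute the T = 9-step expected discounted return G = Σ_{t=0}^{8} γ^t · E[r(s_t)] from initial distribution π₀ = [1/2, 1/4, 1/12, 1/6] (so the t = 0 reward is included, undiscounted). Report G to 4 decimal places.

G = 2.0783

t=0: π = [0.5000, 0.2500, 0.0833, 0.1667], E[r] = 0.6667, γ^t·E[r] = 0.666667, running G = 0.666667
t=1: π = [0.1319, 0.3403, 0.2639, 0.2639], E[r] = 0.7569, γ^t·E[r] = 0.529861, running G = 1.196528
t=2: π = [0.1163, 0.3003, 0.3571, 0.2263], E[r] = 0.5440, γ^t·E[r] = 0.266551, running G = 1.463079
t=3: π = [0.1228, 0.3162, 0.3325, 0.2285], E[r] = 0.6161, γ^t·E[r] = 0.211331, running G = 1.674410
t=4: π = [0.1213, 0.3142, 0.3380, 0.2266], E[r] = 0.6045, γ^t·E[r] = 0.145129, running G = 1.819539
t=5: π = [0.1216, 0.3150, 0.3368, 0.2266], E[r] = 0.6081, γ^t·E[r] = 0.102202, running G = 1.921741
t=6: π = [0.1215, 0.3149, 0.3371, 0.2265], E[r] = 0.6076, γ^t·E[r] = 0.071480, running G = 1.993220
t=7: π = [0.1215, 0.3149, 0.3370, 0.2265], E[r] = 0.6077, γ^t·E[r] = 0.050051, running G = 2.043271
t=8: π = [0.1215, 0.3149, 0.3370, 0.2265], E[r] = 0.6077, γ^t·E[r] = 0.035034, running G = 2.078305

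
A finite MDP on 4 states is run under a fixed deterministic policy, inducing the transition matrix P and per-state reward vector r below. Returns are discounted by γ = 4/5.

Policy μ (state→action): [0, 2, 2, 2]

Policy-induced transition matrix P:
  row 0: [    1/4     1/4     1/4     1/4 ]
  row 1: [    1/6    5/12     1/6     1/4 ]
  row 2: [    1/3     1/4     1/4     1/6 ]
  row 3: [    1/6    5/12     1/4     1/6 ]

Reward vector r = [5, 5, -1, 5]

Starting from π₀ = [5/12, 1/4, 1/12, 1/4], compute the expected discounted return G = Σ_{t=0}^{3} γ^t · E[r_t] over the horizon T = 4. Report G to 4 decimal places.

t=0: π = [0.4167, 0.2500, 0.0833, 0.2500], E[r] = 4.5000, γ^t·E[r] = 4.500000, running G = 4.500000
t=1: π = [0.2153, 0.3333, 0.2292, 0.2222], E[r] = 3.6250, γ^t·E[r] = 2.900000, running G = 7.400000
t=2: π = [0.2228, 0.3426, 0.2222, 0.2124], E[r] = 3.6667, γ^t·E[r] = 2.346667, running G = 9.746667
t=3: π = [0.2223, 0.3425, 0.2215, 0.2138], E[r] = 3.6713, γ^t·E[r] = 1.879704, running G = 11.626370

G = 11.6264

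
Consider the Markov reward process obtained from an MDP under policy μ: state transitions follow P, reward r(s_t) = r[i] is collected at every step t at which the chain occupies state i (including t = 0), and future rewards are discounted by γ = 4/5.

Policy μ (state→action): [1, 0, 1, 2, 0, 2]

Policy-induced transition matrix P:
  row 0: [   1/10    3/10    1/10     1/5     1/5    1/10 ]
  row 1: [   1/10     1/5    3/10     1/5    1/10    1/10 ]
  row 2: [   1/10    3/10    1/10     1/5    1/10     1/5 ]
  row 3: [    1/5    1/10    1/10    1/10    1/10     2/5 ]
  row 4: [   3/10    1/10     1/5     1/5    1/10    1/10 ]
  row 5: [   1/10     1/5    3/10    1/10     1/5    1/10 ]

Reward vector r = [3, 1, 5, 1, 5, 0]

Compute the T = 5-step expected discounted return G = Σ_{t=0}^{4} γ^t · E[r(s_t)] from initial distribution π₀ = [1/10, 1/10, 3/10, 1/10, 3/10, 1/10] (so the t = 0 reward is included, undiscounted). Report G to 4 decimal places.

G = 9.1022

t=0: π = [0.1000, 0.1000, 0.3000, 0.1000, 0.3000, 0.1000], E[r] = 3.5000, γ^t·E[r] = 3.500000, running G = 3.500000
t=1: π = [0.1700, 0.2000, 0.1700, 0.1800, 0.1200, 0.1600], E[r] = 2.3400, γ^t·E[r] = 1.872000, running G = 5.372000
t=2: π = [0.1420, 0.2040, 0.1840, 0.1660, 0.1330, 0.1710], E[r] = 2.3810, γ^t·E[r] = 1.523840, running G = 6.895840
t=3: π = [0.1432, 0.2027, 0.1883, 0.1663, 0.1313, 0.1682], E[r] = 2.3966, γ^t·E[r] = 1.227059, running G = 8.122899
t=4: π = [0.1429, 0.2034, 0.1873, 0.1666, 0.1311, 0.1687], E[r] = 2.3909, γ^t·E[r] = 0.979296, running G = 9.102195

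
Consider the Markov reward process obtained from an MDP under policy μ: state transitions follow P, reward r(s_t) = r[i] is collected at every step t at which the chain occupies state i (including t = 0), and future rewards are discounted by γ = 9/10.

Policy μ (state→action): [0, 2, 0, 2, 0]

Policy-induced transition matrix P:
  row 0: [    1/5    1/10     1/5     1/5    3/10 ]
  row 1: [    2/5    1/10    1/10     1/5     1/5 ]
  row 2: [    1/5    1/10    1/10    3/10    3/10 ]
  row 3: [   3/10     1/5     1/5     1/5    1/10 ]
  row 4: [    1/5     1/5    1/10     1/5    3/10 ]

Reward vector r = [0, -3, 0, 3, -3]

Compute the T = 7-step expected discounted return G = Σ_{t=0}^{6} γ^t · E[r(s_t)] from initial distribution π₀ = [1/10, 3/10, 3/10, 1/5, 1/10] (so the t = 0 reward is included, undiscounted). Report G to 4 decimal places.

G = -2.6783

t=0: π = [0.1000, 0.3000, 0.3000, 0.2000, 0.1000], E[r] = -0.6000, γ^t·E[r] = -0.600000, running G = -0.600000
t=1: π = [0.2800, 0.1300, 0.1300, 0.2300, 0.2300], E[r] = -0.3900, γ^t·E[r] = -0.351000, running G = -0.951000
t=2: π = [0.2490, 0.1460, 0.1510, 0.2130, 0.2410], E[r] = -0.5220, γ^t·E[r] = -0.422820, running G = -1.373820
t=3: π = [0.2505, 0.1454, 0.1462, 0.2151, 0.2428], E[r] = -0.5193, γ^t·E[r] = -0.378570, running G = -1.752390
t=4: π = [0.2506, 0.1458, 0.1466, 0.2146, 0.2424], E[r] = -0.5208, γ^t·E[r] = -0.341717, running G = -2.094106
t=5: π = [0.2506, 0.1457, 0.1465, 0.2147, 0.2425], E[r] = -0.5206, γ^t·E[r] = -0.307433, running G = -2.401540
t=6: π = [0.2506, 0.1457, 0.1465, 0.2147, 0.2425], E[r] = -0.5207, γ^t·E[r] = -0.276713, running G = -2.678252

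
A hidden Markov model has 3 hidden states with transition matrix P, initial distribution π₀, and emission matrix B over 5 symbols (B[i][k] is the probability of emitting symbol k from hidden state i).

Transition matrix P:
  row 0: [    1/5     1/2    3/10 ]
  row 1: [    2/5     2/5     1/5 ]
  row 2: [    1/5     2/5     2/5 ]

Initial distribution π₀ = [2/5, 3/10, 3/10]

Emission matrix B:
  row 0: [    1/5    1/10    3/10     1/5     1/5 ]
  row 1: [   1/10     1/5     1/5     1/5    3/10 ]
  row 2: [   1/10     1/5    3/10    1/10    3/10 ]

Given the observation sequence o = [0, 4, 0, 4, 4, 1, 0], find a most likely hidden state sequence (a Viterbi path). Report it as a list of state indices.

t=0: δ = [8.000e-02, 3.000e-02, 3.000e-02]  (obs o_0=0)
t=1: δ = [3.200e-03, 1.200e-02, 7.200e-03]  ψ = [0, 0, 0]  (obs o_1=4)
t=2: δ = [9.600e-04, 4.800e-04, 2.880e-04]  ψ = [1, 1, 2]  (obs o_2=0)
t=3: δ = [3.840e-05, 1.440e-04, 8.640e-05]  ψ = [0, 0, 0]  (obs o_3=4)
t=4: δ = [1.152e-05, 1.728e-05, 1.037e-05]  ψ = [1, 1, 2]  (obs o_4=4)
t=5: δ = [6.912e-07, 1.382e-06, 8.294e-07]  ψ = [1, 1, 2]  (obs o_5=1)
t=6: δ = [1.106e-07, 5.530e-08, 3.318e-08]  ψ = [1, 1, 2]  (obs o_6=0)
backtrack: best end state = 0; path = [0, 1, 0, 1, 1, 1, 0]

path = [0, 1, 0, 1, 1, 1, 0]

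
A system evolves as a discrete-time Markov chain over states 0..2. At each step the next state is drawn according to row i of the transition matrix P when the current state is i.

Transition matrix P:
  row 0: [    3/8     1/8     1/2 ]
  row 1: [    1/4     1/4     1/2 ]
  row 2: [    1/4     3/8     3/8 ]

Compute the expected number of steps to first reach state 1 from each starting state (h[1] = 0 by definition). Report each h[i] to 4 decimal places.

h = [4.2353, 0.0000, 3.2941]

First-step conditioning: h[1] = 0; for i ≠ 1, h[i] = 1 + Σ_k P[i][k]·h[k].
  h[0] = 1 + 3/8·h[0] + 1/2·h[2]
  h[2] = 1 + 1/4·h[0] + 3/8·h[2]
Solving the 2×2 linear system over states ≠ 1 gives exactly h = [72/17, 0, 56/17] (h[1] = 0 is the target).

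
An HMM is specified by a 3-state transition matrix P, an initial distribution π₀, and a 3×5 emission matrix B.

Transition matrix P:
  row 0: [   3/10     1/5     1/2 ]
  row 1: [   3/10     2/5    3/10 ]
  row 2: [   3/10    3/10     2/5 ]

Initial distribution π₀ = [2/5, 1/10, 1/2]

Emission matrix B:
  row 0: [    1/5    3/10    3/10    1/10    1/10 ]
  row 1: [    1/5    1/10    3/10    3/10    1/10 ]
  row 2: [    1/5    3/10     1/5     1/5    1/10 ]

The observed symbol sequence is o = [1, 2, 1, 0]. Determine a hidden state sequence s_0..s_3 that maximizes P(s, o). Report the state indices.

t=0: δ = [1.200e-01, 1.000e-02, 1.500e-01]  (obs o_0=1)
t=1: δ = [1.350e-02, 1.350e-02, 1.200e-02]  ψ = [2, 2, 0]  (obs o_1=2)
t=2: δ = [1.215e-03, 5.400e-04, 2.025e-03]  ψ = [0, 1, 0]  (obs o_2=1)
t=3: δ = [1.215e-04, 1.215e-04, 1.620e-04]  ψ = [2, 2, 2]  (obs o_3=0)
backtrack: best end state = 2; path = [2, 0, 2, 2]

path = [2, 0, 2, 2]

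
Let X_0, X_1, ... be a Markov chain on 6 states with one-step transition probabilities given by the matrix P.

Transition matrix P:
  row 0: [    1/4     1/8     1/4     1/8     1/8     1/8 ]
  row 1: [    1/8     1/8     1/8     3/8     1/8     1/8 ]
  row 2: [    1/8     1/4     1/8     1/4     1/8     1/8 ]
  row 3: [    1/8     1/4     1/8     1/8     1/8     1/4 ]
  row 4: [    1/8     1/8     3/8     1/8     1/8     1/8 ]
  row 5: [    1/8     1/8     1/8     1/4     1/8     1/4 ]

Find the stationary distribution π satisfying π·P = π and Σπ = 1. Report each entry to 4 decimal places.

π = [0.1429, 0.1732, 0.1741, 0.2117, 0.1250, 0.1731]

Balance equations π_j = Σ_i π_i·P[i][j]:
  π_0 = 1/4·π_0 + 1/8·π_1 + 1/8·π_2 + 1/8·π_3 + 1/8·π_4 + 1/8·π_5
  π_1 = 1/8·π_0 + 1/8·π_1 + 1/4·π_2 + 1/4·π_3 + 1/8·π_4 + 1/8·π_5
  π_2 = 1/4·π_0 + 1/8·π_1 + 1/8·π_2 + 1/8·π_3 + 3/8·π_4 + 1/8·π_5
  π_3 = 1/8·π_0 + 3/8·π_1 + 1/4·π_2 + 1/8·π_3 + 1/8·π_4 + 1/4·π_5
  π_4 = 1/8·π_0 + 1/8·π_1 + 1/8·π_2 + 1/8·π_3 + 1/8·π_4 + 1/8·π_5
  normalize: π_0 + π_1 + π_2 + π_3 + π_4 + π_5 = 1
Solving the linear system gives exactly π = [1/7, 2755/15904, 39/224, 481/2272, 1/8, 2753/15904].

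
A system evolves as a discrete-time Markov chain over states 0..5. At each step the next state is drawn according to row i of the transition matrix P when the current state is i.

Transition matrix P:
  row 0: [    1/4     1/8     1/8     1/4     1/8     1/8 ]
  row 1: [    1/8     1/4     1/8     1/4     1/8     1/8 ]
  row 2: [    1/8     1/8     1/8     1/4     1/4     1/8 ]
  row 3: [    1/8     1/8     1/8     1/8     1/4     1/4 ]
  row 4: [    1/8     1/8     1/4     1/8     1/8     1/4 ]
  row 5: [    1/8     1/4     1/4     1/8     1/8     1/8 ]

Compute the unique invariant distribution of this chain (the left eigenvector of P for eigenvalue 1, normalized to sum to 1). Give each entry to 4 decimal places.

Balance equations π_j = Σ_i π_i·P[i][j]:
  π_0 = 1/4·π_0 + 1/8·π_1 + 1/8·π_2 + 1/8·π_3 + 1/8·π_4 + 1/8·π_5
  π_1 = 1/8·π_0 + 1/4·π_1 + 1/8·π_2 + 1/8·π_3 + 1/8·π_4 + 1/4·π_5
  π_2 = 1/8·π_0 + 1/8·π_1 + 1/8·π_2 + 1/8·π_3 + 1/4·π_4 + 1/4·π_5
  π_3 = 1/4·π_0 + 1/4·π_1 + 1/4·π_2 + 1/8·π_3 + 1/8·π_4 + 1/8·π_5
  π_4 = 1/8·π_0 + 1/8·π_1 + 1/4·π_2 + 1/4·π_3 + 1/8·π_4 + 1/8·π_5
  normalize: π_0 + π_1 + π_2 + π_3 + π_4 + π_5 = 1
Solving the linear system gives exactly π = [1/7, 5452/32641, 780/4663, 861/4663, 788/4663, 789/4663].

π = [0.1429, 0.1670, 0.1673, 0.1846, 0.1690, 0.1692]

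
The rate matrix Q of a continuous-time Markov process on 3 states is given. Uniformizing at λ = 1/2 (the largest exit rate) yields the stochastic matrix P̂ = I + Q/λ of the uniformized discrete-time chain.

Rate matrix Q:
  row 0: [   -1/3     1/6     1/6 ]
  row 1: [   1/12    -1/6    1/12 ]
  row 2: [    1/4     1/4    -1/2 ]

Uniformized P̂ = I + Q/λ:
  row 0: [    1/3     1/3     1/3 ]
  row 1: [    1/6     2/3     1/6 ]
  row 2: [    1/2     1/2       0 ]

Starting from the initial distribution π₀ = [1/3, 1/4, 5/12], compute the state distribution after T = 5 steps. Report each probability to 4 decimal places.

t=0: π = [0.3333, 0.2500, 0.4167]
t=1: π = [0.3611, 0.4861, 0.1528]
t=2: π = [0.2778, 0.5208, 0.2014]
t=3: π = [0.2801, 0.5405, 0.1794]
t=4: π = [0.2731, 0.5434, 0.1834]
t=5: π = [0.2733, 0.5450, 0.1816]

π = [0.2733, 0.5450, 0.1816]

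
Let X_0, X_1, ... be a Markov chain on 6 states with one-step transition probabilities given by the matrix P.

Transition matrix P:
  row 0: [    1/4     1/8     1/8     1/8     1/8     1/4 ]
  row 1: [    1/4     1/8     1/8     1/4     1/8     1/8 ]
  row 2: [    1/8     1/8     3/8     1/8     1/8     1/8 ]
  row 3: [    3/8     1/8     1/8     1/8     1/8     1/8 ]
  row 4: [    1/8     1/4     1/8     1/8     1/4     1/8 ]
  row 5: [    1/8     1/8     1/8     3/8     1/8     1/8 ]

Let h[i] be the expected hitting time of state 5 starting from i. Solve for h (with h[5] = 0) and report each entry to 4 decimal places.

First-step conditioning: h[5] = 0; for i ≠ 5, h[i] = 1 + Σ_k P[i][k]·h[k].
  h[0] = 1 + 1/4·h[0] + 1/8·h[1] + 1/8·h[2] + 1/8·h[3] + 1/8·h[4]
  h[1] = 1 + 1/4·h[0] + 1/8·h[1] + 1/8·h[2] + 1/4·h[3] + 1/8·h[4]
  h[2] = 1 + 1/8·h[0] + 1/8·h[1] + 3/8·h[2] + 1/8·h[3] + 1/8·h[4]
  h[3] = 1 + 3/8·h[0] + 1/8·h[1] + 1/8·h[2] + 1/8·h[3] + 1/8·h[4]
  h[4] = 1 + 1/8·h[0] + 1/4·h[1] + 1/8·h[2] + 1/8·h[3] + 1/4·h[4]
Solving the 5×5 linear system over states ≠ 5 gives exactly h = [336/59, 1533/236, 392/59, 378/59, 1563/236, 0] (h[5] = 0 is the target).

h = [5.6949, 6.4958, 6.6441, 6.4068, 6.6229, 0.0000]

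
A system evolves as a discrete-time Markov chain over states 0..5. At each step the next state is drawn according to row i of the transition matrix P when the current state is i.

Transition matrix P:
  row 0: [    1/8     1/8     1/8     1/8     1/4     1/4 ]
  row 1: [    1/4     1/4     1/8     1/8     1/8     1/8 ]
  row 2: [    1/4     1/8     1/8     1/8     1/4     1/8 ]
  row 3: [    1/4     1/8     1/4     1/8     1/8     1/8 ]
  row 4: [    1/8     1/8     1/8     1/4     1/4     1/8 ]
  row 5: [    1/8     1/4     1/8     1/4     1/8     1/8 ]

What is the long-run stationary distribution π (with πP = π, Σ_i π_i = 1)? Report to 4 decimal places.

Balance equations π_j = Σ_i π_i·P[i][j]:
  π_0 = 1/8·π_0 + 1/4·π_1 + 1/4·π_2 + 1/4·π_3 + 1/8·π_4 + 1/8·π_5
  π_1 = 1/8·π_0 + 1/4·π_1 + 1/8·π_2 + 1/8·π_3 + 1/8·π_4 + 1/4·π_5
  π_2 = 1/8·π_0 + 1/8·π_1 + 1/8·π_2 + 1/4·π_3 + 1/8·π_4 + 1/8·π_5
  π_3 = 1/8·π_0 + 1/8·π_1 + 1/8·π_2 + 1/8·π_3 + 1/4·π_4 + 1/4·π_5
  π_4 = 1/4·π_0 + 1/8·π_1 + 1/4·π_2 + 1/8·π_3 + 1/4·π_4 + 1/8·π_5
  normalize: π_0 + π_1 + π_2 + π_3 + π_4 + π_5 = 1
Solving the linear system gives exactly π = [255/1381, 453/2762, 403/2762, 231/1381, 525/2762, 409/2762].

π = [0.1846, 0.1640, 0.1459, 0.1673, 0.1901, 0.1481]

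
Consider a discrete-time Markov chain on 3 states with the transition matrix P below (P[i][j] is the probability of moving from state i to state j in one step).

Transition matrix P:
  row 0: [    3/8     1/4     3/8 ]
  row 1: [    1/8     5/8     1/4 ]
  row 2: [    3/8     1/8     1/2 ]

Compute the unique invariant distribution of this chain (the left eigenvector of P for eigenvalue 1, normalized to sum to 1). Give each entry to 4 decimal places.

π = [0.2941, 0.3235, 0.3824]

Balance equations π_j = Σ_i π_i·P[i][j]:
  π_0 = 3/8·π_0 + 1/8·π_1 + 3/8·π_2
  π_1 = 1/4·π_0 + 5/8·π_1 + 1/8·π_2
  normalize: π_0 + π_1 + π_2 = 1
Solving the linear system gives exactly π = [5/17, 11/34, 13/34].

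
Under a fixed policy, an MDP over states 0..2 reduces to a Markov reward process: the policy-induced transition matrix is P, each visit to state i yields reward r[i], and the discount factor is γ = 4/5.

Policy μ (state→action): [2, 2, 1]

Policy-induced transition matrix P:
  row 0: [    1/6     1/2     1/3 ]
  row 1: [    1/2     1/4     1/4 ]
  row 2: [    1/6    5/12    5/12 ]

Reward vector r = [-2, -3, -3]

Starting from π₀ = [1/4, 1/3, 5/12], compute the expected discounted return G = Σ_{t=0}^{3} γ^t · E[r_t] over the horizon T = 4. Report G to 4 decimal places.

G = -8.0461

t=0: π = [0.2500, 0.3333, 0.4167], E[r] = -2.7500, γ^t·E[r] = -2.750000, running G = -2.750000
t=1: π = [0.2778, 0.3819, 0.3403], E[r] = -2.7222, γ^t·E[r] = -2.177778, running G = -4.927778
t=2: π = [0.2940, 0.3762, 0.3299], E[r] = -2.7060, γ^t·E[r] = -1.731852, running G = -6.659630
t=3: π = [0.2921, 0.3785, 0.3295], E[r] = -2.7079, γ^t·E[r] = -1.386469, running G = -8.046099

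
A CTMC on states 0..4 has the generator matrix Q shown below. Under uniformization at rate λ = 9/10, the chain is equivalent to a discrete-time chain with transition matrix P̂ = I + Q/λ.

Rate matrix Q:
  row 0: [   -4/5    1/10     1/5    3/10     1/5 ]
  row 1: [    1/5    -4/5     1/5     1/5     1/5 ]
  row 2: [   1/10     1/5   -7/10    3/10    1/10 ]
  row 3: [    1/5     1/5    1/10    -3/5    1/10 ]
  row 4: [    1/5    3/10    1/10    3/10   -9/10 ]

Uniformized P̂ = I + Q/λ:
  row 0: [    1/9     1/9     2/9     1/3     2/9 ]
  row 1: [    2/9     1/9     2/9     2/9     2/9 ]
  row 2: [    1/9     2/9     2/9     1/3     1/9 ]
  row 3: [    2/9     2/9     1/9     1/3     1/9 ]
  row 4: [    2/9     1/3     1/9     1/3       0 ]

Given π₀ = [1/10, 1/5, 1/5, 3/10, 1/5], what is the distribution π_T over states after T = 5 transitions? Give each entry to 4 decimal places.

t=0: π = [0.1000, 0.2000, 0.2000, 0.3000, 0.2000]
t=1: π = [0.1889, 0.2111, 0.1667, 0.3111, 0.1222]
t=2: π = [0.1827, 0.1914, 0.1741, 0.3099, 0.1420]
t=3: π = [0.1826, 0.1964, 0.1720, 0.3121, 0.1369]
t=4: π = [0.1828, 0.1953, 0.1723, 0.3115, 0.1380]
t=5: π = [0.1828, 0.1955, 0.1723, 0.3116, 0.1378]

π = [0.1828, 0.1955, 0.1723, 0.3116, 0.1378]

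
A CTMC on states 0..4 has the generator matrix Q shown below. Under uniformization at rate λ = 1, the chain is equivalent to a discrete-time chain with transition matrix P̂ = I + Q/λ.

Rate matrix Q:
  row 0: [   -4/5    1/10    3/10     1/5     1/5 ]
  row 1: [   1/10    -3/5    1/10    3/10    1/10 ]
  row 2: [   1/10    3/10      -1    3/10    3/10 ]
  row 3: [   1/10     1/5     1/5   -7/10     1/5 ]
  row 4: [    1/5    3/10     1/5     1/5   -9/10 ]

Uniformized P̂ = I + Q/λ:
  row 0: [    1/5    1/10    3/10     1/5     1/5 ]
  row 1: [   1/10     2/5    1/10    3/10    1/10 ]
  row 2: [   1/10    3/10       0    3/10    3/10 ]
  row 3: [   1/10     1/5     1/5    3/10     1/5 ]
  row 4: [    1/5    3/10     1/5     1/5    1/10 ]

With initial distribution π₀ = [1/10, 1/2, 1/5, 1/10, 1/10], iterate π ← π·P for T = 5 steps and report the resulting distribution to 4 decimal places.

π = [0.1301, 0.2745, 0.1546, 0.2699, 0.1709]

t=0: π = [0.1000, 0.5000, 0.2000, 0.1000, 0.1000]
t=1: π = [0.1200, 0.3200, 0.1200, 0.2800, 0.1600]
t=2: π = [0.1280, 0.2800, 0.1560, 0.2720, 0.1640]
t=3: π = [0.1292, 0.2752, 0.1536, 0.2708, 0.1712]
t=4: π = [0.1300, 0.2746, 0.1547, 0.2700, 0.1707]
t=5: π = [0.1301, 0.2745, 0.1546, 0.2699, 0.1709]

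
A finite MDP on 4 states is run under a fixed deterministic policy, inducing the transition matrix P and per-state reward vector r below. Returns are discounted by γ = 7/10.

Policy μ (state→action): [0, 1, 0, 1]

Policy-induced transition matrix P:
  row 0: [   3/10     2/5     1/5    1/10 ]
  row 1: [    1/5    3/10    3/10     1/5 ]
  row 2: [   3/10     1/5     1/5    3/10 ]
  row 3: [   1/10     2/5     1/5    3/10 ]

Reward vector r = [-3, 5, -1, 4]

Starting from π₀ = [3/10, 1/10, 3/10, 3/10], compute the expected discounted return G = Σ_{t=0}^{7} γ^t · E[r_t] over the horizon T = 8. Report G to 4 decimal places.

t=0: π = [0.3000, 0.1000, 0.3000, 0.3000], E[r] = 0.5000, γ^t·E[r] = 0.500000, running G = 0.500000
t=1: π = [0.2300, 0.3300, 0.2100, 0.2300], E[r] = 1.6700, γ^t·E[r] = 1.169000, running G = 1.669000
t=2: π = [0.2210, 0.3250, 0.2330, 0.2210], E[r] = 1.6130, γ^t·E[r] = 0.790370, running G = 2.459370
t=3: π = [0.2233, 0.3209, 0.2325, 0.2233], E[r] = 1.5953, γ^t·E[r] = 0.547188, running G = 3.006558
t=4: π = [0.2233, 0.3214, 0.2321, 0.2233], E[r] = 1.5982, γ^t·E[r] = 0.383730, running G = 3.390288
t=5: π = [0.2232, 0.3214, 0.2321, 0.2232], E[r] = 1.5983, γ^t·E[r] = 0.268622, running G = 3.658910
t=6: π = [0.2232, 0.3214, 0.2321, 0.2232], E[r] = 1.5982, γ^t·E[r] = 0.188028, running G = 3.846937
t=7: π = [0.2232, 0.3214, 0.2321, 0.2232], E[r] = 1.5982, γ^t·E[r] = 0.131620, running G = 3.978557

G = 3.9786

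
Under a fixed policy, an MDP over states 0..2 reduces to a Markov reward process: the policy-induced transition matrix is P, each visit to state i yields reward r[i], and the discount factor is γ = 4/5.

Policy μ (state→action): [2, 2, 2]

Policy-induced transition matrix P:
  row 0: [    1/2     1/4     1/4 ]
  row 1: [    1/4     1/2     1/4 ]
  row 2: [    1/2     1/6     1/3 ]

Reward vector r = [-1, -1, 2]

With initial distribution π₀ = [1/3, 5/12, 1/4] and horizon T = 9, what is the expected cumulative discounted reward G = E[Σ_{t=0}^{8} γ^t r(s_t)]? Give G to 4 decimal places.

t=0: π = [0.3333, 0.4167, 0.2500], E[r] = -0.2500, γ^t·E[r] = -0.250000, running G = -0.250000
t=1: π = [0.3958, 0.3333, 0.2708], E[r] = -0.1875, γ^t·E[r] = -0.150000, running G = -0.400000
t=2: π = [0.4167, 0.3108, 0.2726], E[r] = -0.1823, γ^t·E[r] = -0.116667, running G = -0.516667
t=3: π = [0.4223, 0.3050, 0.2727], E[r] = -0.1819, γ^t·E[r] = -0.093111, running G = -0.609778
t=4: π = [0.4238, 0.3035, 0.2727], E[r] = -0.1818, γ^t·E[r] = -0.074474, running G = -0.684252
t=5: π = [0.4241, 0.3032, 0.2727], E[r] = -0.1818, γ^t·E[r] = -0.059578, running G = -0.743830
t=6: π = [0.4242, 0.3031, 0.2727], E[r] = -0.1818, γ^t·E[r] = -0.047663, running G = -0.791493
t=7: π = [0.4242, 0.3030, 0.2727], E[r] = -0.1818, γ^t·E[r] = -0.038130, running G = -0.829623
t=8: π = [0.4242, 0.3030, 0.2727], E[r] = -0.1818, γ^t·E[r] = -0.030504, running G = -0.860127

G = -0.8601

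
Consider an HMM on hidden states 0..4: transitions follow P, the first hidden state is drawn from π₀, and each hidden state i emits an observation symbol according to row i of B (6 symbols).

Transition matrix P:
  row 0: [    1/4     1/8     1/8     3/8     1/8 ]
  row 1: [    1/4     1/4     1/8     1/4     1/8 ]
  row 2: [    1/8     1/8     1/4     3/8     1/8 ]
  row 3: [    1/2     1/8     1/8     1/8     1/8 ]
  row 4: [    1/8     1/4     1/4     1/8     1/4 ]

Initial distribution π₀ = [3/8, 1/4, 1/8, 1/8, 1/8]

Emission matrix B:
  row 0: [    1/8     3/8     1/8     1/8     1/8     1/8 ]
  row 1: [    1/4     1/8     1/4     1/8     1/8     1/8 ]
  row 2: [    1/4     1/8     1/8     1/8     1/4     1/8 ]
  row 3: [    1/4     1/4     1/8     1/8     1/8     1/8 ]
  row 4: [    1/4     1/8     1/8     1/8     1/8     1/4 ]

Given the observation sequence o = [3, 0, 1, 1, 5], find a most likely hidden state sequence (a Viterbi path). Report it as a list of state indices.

path = [0, 3, 0, 3, 0]

t=0: δ = [4.688e-02, 3.125e-02, 1.562e-02, 1.562e-02, 1.562e-02]  (obs o_0=3)
t=1: δ = [1.465e-03, 1.953e-03, 1.465e-03, 4.395e-03, 1.465e-03]  ψ = [0, 1, 0, 0, 0]  (obs o_1=0)
t=2: δ = [8.240e-04, 6.866e-05, 6.866e-05, 1.373e-04, 6.866e-05]  ψ = [3, 3, 3, 0, 3]  (obs o_2=1)
t=3: δ = [7.725e-05, 1.287e-05, 1.287e-05, 7.725e-05, 1.287e-05]  ψ = [0, 0, 0, 0, 0]  (obs o_3=1)
t=4: δ = [4.828e-06, 1.207e-06, 1.207e-06, 3.621e-06, 2.414e-06]  ψ = [3, 0, 0, 0, 0]  (obs o_4=5)
backtrack: best end state = 0; path = [0, 3, 0, 3, 0]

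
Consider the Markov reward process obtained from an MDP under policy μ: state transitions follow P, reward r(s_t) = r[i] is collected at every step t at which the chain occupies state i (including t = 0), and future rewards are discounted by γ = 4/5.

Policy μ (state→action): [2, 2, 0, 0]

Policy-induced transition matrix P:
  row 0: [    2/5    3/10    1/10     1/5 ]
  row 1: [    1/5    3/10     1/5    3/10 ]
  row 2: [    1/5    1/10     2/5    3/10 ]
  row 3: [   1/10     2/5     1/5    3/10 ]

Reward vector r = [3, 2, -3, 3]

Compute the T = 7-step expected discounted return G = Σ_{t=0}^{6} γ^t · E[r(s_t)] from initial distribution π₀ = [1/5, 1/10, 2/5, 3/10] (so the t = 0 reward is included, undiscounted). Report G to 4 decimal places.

t=0: π = [0.2000, 0.1000, 0.4000, 0.3000], E[r] = 0.5000, γ^t·E[r] = 0.500000, running G = 0.500000
t=1: π = [0.2100, 0.2500, 0.2600, 0.2800], E[r] = 1.1900, γ^t·E[r] = 0.952000, running G = 1.452000
t=2: π = [0.2140, 0.2760, 0.2310, 0.2790], E[r] = 1.3380, γ^t·E[r] = 0.856320, running G = 2.308320
t=3: π = [0.2149, 0.2817, 0.2248, 0.2786], E[r] = 1.3695, γ^t·E[r] = 0.701184, running G = 3.009504
t=4: π = [0.2151, 0.2829, 0.2235, 0.2785], E[r] = 1.3763, γ^t·E[r] = 0.563724, running G = 3.573228
t=5: π = [0.2152, 0.2832, 0.2232, 0.2785], E[r] = 1.3778, γ^t·E[r] = 0.451461, running G = 4.024690
t=6: π = [0.2152, 0.2832, 0.2231, 0.2785], E[r] = 1.3781, γ^t·E[r] = 0.361254, running G = 4.385943

G = 4.3859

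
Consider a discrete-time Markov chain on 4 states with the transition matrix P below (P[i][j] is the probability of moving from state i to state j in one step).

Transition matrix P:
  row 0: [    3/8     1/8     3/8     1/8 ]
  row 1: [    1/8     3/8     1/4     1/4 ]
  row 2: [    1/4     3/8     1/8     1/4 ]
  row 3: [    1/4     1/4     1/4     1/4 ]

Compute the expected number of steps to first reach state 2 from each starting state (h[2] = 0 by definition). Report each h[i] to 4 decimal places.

First-step conditioning: h[2] = 0; for i ≠ 2, h[i] = 1 + Σ_k P[i][k]·h[k].
  h[0] = 1 + 3/8·h[0] + 1/8·h[1] + 1/8·h[3]
  h[1] = 1 + 1/8·h[0] + 3/8·h[1] + 1/4·h[3]
  h[3] = 1 + 1/4·h[0] + 1/4·h[1] + 1/4·h[3]
Solving the 3×3 linear system over states ≠ 2 gives exactly h = [82/27, 98/27, 0, 32/9] (h[2] = 0 is the target).

h = [3.0370, 3.6296, 0.0000, 3.5556]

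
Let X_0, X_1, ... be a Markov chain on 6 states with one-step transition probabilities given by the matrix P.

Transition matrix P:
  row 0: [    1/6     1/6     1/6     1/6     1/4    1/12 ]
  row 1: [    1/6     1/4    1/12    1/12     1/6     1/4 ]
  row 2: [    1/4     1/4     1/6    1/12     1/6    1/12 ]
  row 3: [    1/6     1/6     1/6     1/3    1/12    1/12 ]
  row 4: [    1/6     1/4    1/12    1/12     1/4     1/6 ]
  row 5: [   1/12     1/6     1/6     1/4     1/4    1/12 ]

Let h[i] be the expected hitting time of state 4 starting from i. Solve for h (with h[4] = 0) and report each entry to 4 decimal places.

h = [5.2171, 5.5780, 5.5950, 6.2605, 0.0000, 5.3041]

First-step conditioning: h[4] = 0; for i ≠ 4, h[i] = 1 + Σ_k P[i][k]·h[k].
  h[0] = 1 + 1/6·h[0] + 1/6·h[1] + 1/6·h[2] + 1/6·h[3] + 1/12·h[5]
  h[1] = 1 + 1/6·h[0] + 1/4·h[1] + 1/12·h[2] + 1/12·h[3] + 1/4·h[5]
  h[2] = 1 + 1/4·h[0] + 1/4·h[1] + 1/6·h[2] + 1/12·h[3] + 1/12·h[5]
  h[3] = 1 + 1/6·h[0] + 1/6·h[1] + 1/6·h[2] + 1/3·h[3] + 1/12·h[5]
  h[5] = 1 + 1/12·h[0] + 1/6·h[1] + 1/6·h[2] + 1/4·h[3] + 1/12·h[5]
Solving the 5×5 linear system over states ≠ 4 gives exactly h = [19152/3671, 102384/18355, 102696/18355, 114912/18355, 0, 97356/18355] (h[4] = 0 is the target).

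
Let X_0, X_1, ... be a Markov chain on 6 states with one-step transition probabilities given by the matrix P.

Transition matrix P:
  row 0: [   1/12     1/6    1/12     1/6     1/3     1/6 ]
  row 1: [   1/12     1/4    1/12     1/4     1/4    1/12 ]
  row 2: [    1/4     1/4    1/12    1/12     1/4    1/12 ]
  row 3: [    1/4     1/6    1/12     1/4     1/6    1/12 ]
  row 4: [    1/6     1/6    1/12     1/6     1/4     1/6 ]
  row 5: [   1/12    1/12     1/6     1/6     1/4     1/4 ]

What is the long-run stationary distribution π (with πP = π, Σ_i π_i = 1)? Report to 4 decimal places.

Balance equations π_j = Σ_i π_i·P[i][j]:
  π_0 = 1/12·π_0 + 1/12·π_1 + 1/4·π_2 + 1/4·π_3 + 1/6·π_4 + 1/12·π_5
  π_1 = 1/6·π_0 + 1/4·π_1 + 1/4·π_2 + 1/6·π_3 + 1/6·π_4 + 1/12·π_5
  π_2 = 1/12·π_0 + 1/12·π_1 + 1/12·π_2 + 1/12·π_3 + 1/12·π_4 + 1/6·π_5
  π_3 = 1/6·π_0 + 1/4·π_1 + 1/12·π_2 + 1/4·π_3 + 1/6·π_4 + 1/6·π_5
  π_4 = 1/3·π_0 + 1/4·π_1 + 1/4·π_2 + 1/6·π_3 + 1/4·π_4 + 1/4·π_5
  normalize: π_0 + π_1 + π_2 + π_3 + π_4 + π_5 = 1
Solving the linear system gives exactly π = [3137/20735, 567/3190, 303/3190, 302/1595, 5118/20735, 223/1595].

π = [0.1513, 0.1777, 0.0950, 0.1893, 0.2468, 0.1398]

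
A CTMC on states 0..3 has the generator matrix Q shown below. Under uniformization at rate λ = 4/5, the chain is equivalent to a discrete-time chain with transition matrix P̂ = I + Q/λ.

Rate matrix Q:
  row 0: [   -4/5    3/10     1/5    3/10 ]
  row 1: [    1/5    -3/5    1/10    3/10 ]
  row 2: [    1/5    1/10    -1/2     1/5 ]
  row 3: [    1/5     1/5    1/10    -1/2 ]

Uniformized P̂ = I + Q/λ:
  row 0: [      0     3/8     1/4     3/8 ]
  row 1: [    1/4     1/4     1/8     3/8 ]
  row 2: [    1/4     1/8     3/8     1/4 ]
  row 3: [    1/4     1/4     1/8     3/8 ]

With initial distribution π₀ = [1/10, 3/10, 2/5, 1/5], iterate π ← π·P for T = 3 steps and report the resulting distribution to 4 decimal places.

π = [0.2016, 0.2477, 0.2023, 0.3484]

t=0: π = [0.1000, 0.3000, 0.4000, 0.2000]
t=1: π = [0.2250, 0.2125, 0.2375, 0.3250]
t=2: π = [0.1938, 0.2484, 0.2125, 0.3453]
t=3: π = [0.2016, 0.2477, 0.2023, 0.3484]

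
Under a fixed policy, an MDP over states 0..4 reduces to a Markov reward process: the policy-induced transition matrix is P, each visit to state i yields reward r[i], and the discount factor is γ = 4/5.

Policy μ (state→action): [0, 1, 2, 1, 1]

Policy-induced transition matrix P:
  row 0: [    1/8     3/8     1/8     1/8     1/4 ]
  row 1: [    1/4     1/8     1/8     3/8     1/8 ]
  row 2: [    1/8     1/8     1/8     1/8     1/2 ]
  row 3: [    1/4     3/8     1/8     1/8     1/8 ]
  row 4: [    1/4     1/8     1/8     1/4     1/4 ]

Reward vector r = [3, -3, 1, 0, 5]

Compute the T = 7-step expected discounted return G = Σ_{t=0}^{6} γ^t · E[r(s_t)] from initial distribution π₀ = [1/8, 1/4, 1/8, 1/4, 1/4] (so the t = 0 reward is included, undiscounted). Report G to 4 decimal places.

t=0: π = [0.1250, 0.2500, 0.1250, 0.2500, 0.2500], E[r] = 1.0000, γ^t·E[r] = 1.000000, running G = 1.000000
t=1: π = [0.2188, 0.2188, 0.1250, 0.2188, 0.2188], E[r] = 1.2188, γ^t·E[r] = 0.975000, running G = 1.975000
t=2: π = [0.2070, 0.2344, 0.1250, 0.2070, 0.2266], E[r] = 1.1758, γ^t·E[r] = 0.752500, running G = 2.727500
t=3: π = [0.2085, 0.2285, 0.1250, 0.2119, 0.2261], E[r] = 1.1953, γ^t·E[r] = 0.612000, running G = 3.339500
t=4: π = [0.2083, 0.2301, 0.1250, 0.2104, 0.2262], E[r] = 1.1906, γ^t·E[r] = 0.487675, running G = 3.827175
t=5: π = [0.2083, 0.2297, 0.1250, 0.2108, 0.2262], E[r] = 1.1919, γ^t·E[r] = 0.390570, running G = 4.217745
t=6: π = [0.2083, 0.2298, 0.1250, 0.2107, 0.2262], E[r] = 1.1916, γ^t·E[r] = 0.312371, running G = 4.530116

G = 4.5301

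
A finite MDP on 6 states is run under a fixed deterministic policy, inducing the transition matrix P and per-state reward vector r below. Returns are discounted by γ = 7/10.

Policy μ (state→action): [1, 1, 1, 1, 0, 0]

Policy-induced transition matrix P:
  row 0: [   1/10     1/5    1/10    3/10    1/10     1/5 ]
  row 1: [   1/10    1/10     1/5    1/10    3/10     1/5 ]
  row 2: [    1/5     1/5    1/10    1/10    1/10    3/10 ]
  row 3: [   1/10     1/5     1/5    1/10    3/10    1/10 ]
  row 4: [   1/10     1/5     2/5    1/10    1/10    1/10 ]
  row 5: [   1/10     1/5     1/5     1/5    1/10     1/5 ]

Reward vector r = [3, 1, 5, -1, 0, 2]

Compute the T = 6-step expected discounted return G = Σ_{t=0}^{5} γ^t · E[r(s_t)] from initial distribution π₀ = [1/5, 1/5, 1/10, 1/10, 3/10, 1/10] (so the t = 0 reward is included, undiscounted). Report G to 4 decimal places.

t=0: π = [0.2000, 0.2000, 0.1000, 0.1000, 0.3000, 0.1000], E[r] = 1.4000, γ^t·E[r] = 1.400000, running G = 1.400000
t=1: π = [0.1100, 0.1800, 0.2300, 0.1500, 0.1600, 0.1700], E[r] = 1.8500, γ^t·E[r] = 1.295000, running G = 2.695000
t=2: π = [0.1230, 0.1820, 0.1980, 0.1390, 0.1660, 0.1920], E[r] = 1.7860, γ^t·E[r] = 0.875140, running G = 3.570140
t=3: π = [0.1198, 0.1818, 0.2011, 0.1438, 0.1642, 0.1893], E[r] = 1.7815, γ^t·E[r] = 0.611055, running G = 4.181195
t=4: π = [0.1201, 0.1818, 0.2008, 0.1429, 0.1651, 0.1893], E[r] = 1.7816, γ^t·E[r] = 0.427769, running G = 4.608964
t=5: π = [0.1201, 0.1818, 0.2009, 0.1430, 0.1649, 0.1893], E[r] = 1.7823, γ^t·E[r] = 0.299556, running G = 4.908520

G = 4.9085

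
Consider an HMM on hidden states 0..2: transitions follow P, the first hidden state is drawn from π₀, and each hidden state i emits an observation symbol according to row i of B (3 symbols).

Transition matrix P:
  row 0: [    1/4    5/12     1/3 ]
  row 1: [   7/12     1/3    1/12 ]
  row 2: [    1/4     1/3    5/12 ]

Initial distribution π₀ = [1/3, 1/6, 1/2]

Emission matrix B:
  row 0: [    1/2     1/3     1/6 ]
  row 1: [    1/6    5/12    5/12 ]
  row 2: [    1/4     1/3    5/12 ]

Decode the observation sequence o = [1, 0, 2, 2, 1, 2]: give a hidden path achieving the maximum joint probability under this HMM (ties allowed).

t=0: δ = [1.111e-01, 6.944e-02, 1.667e-01]  (obs o_0=1)
t=1: δ = [2.083e-02, 9.259e-03, 1.736e-02]  ψ = [2, 2, 2]  (obs o_1=0)
t=2: δ = [9.002e-04, 3.617e-03, 3.014e-03]  ψ = [1, 0, 2]  (obs o_2=2)
t=3: δ = [3.516e-04, 5.023e-04, 5.233e-04]  ψ = [1, 1, 2]  (obs o_3=2)
t=4: δ = [9.768e-05, 7.268e-05, 7.268e-05]  ψ = [1, 2, 2]  (obs o_4=1)
t=5: δ = [7.066e-06, 1.696e-05, 1.357e-05]  ψ = [1, 0, 0]  (obs o_5=2)
backtrack: best end state = 1; path = [2, 0, 1, 1, 0, 1]

path = [2, 0, 1, 1, 0, 1]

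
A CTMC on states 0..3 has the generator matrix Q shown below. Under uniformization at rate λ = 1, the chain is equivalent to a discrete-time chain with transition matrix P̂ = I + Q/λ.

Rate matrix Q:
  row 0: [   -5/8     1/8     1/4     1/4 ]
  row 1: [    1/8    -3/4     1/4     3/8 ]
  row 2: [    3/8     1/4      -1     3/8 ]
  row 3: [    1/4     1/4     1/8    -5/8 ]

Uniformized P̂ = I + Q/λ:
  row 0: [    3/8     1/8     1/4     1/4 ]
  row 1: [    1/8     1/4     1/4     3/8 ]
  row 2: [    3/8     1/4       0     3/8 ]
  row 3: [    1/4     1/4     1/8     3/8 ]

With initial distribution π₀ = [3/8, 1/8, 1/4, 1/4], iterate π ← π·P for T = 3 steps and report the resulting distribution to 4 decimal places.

t=0: π = [0.3750, 0.1250, 0.2500, 0.2500]
t=1: π = [0.3125, 0.2031, 0.1563, 0.3281]
t=2: π = [0.2832, 0.2109, 0.1699, 0.3359]
t=3: π = [0.2803, 0.2146, 0.1655, 0.3396]

π = [0.2803, 0.2146, 0.1655, 0.3396]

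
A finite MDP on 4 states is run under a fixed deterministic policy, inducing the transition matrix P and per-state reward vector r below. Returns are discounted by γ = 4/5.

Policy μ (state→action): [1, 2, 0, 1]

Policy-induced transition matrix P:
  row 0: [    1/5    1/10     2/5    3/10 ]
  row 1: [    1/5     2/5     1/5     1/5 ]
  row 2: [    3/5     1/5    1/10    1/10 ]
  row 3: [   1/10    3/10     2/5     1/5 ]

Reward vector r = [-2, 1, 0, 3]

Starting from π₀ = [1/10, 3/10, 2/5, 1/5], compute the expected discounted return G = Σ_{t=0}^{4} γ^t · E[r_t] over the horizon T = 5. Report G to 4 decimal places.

t=0: π = [0.1000, 0.3000, 0.4000, 0.2000], E[r] = 0.7000, γ^t·E[r] = 0.700000, running G = 0.700000
t=1: π = [0.3400, 0.2700, 0.2200, 0.1700], E[r] = 0.1000, γ^t·E[r] = 0.080000, running G = 0.780000
t=2: π = [0.2710, 0.2370, 0.2800, 0.2120], E[r] = 0.3310, γ^t·E[r] = 0.211840, running G = 0.991840
t=3: π = [0.2908, 0.2415, 0.2686, 0.1991], E[r] = 0.2572, γ^t·E[r] = 0.131686, running G = 1.123526
t=4: π = [0.2875, 0.2391, 0.2711, 0.2022], E[r] = 0.2707, γ^t·E[r] = 0.110891, running G = 1.234417

G = 1.2344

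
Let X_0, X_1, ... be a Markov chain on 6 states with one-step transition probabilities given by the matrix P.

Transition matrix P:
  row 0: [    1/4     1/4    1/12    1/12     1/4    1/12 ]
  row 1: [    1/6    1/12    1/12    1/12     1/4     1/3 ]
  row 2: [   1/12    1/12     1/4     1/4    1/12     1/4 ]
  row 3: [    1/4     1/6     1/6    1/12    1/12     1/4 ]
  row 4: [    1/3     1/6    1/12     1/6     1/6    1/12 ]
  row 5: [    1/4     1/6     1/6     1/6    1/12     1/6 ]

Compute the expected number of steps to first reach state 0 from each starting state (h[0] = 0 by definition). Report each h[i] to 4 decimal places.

h = [0.0000, 4.7253, 5.3156, 4.5141, 4.0309, 4.5141]

First-step conditioning: h[0] = 0; for i ≠ 0, h[i] = 1 + Σ_k P[i][k]·h[k].
  h[1] = 1 + 1/12·h[1] + 1/12·h[2] + 1/12·h[3] + 1/4·h[4] + 1/3·h[5]
  h[2] = 1 + 1/12·h[1] + 1/4·h[2] + 1/4·h[3] + 1/12·h[4] + 1/4·h[5]
  h[3] = 1 + 1/6·h[1] + 1/6·h[2] + 1/12·h[3] + 1/12·h[4] + 1/4·h[5]
  h[4] = 1 + 1/6·h[1] + 1/12·h[2] + 1/6·h[3] + 1/6·h[4] + 1/12·h[5]
  h[5] = 1 + 1/6·h[1] + 1/6·h[2] + 1/6·h[3] + 1/12·h[4] + 1/6·h[5]
Solving the 5×5 linear system over states ≠ 0 gives exactly h = [0, 19596/4147, 2004/377, 1440/319, 16716/4147, 1440/319] (h[0] = 0 is the target).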